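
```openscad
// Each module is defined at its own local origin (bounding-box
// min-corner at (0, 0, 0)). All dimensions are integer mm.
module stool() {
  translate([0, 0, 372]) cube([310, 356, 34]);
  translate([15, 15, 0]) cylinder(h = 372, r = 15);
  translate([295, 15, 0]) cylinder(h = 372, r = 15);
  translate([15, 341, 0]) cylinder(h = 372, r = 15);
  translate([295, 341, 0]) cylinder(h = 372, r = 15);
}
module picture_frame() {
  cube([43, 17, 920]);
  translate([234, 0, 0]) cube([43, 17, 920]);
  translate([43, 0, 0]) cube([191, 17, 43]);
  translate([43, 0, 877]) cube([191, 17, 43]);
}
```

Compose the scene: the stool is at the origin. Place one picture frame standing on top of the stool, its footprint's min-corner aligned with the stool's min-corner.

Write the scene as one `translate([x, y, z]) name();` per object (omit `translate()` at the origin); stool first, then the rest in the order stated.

stool();
translate([0, 0, 406]) picture_frame();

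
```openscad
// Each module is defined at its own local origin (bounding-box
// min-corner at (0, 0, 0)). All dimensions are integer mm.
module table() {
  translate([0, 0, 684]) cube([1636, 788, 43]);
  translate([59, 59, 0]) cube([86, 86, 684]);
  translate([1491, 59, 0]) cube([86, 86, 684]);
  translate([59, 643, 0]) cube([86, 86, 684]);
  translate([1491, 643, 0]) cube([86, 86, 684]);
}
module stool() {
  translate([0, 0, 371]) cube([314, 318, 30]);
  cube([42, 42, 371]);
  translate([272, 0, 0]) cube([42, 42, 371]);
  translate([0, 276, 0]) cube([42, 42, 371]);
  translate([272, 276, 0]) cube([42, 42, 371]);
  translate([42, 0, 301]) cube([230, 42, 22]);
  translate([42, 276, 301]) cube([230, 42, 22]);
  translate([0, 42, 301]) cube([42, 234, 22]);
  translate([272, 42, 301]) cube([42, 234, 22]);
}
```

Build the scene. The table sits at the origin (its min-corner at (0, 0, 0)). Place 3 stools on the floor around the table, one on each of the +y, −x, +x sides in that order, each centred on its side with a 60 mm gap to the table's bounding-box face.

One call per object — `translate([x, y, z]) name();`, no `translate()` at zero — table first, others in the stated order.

table();
translate([661, 848, 0]) stool();
translate([-374, 235, 0]) stool();
translate([1696, 235, 0]) stool();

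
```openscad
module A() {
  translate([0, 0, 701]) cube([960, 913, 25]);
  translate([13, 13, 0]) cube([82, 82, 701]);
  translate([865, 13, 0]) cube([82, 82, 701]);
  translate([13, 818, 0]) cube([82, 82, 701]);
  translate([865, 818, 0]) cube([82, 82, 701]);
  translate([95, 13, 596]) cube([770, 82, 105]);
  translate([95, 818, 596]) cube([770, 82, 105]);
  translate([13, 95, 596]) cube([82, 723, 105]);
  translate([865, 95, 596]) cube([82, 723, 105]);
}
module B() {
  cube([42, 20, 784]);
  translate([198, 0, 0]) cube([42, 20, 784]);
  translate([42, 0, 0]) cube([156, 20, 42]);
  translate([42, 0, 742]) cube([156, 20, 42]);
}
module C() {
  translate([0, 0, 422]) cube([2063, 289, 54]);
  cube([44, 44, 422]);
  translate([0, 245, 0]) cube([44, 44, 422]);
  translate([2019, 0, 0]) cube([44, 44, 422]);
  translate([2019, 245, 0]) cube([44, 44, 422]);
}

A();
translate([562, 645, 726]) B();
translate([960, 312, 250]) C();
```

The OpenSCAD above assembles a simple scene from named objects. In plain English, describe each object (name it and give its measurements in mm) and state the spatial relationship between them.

A is a rectangular dining table. The top is 960×913×25 mm with its upper surface at z = 726 mm. It stands on four 82×82 mm square legs, each inset 13 mm from the nearest pair of top edges, running from the floor to the underside of the top. Four apron rails, 82 mm thick and 105 mm tall, run between adjacent legs with their top edges flush with the underside of the top and their outer faces flush with the legs' outer faces.

B is a picture frame with a 156×700 mm rectangular opening (x by z) and a uniform 42 mm border on every side. Frame depth is 20 mm along y. It is built from two vertical stiles running the full outside height and two horizontal rails spanning the gap between the stiles.

C is a long wooden bench with a 2063 mm (x) × 289 mm (y) seat, 54 mm thick, its top surface 476 mm above the floor. Four 44 mm square legs at the seat corners, flush with the edges, run from z = 0 to the seat underside.

The picture frame is on top of the table. The bench is beside the table with their tops flush at z = 726.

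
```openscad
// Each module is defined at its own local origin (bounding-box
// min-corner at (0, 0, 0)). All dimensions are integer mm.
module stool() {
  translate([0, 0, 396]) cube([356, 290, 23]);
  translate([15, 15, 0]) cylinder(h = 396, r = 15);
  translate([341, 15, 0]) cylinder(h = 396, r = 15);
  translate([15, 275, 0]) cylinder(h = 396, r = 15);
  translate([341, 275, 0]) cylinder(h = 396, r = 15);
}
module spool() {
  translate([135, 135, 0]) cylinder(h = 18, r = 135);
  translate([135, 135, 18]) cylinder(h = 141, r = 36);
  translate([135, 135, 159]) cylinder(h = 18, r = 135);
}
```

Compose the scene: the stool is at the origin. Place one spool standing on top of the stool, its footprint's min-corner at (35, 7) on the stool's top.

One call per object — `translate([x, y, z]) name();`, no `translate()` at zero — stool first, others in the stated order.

stool();
translate([35, 7, 419]) spool();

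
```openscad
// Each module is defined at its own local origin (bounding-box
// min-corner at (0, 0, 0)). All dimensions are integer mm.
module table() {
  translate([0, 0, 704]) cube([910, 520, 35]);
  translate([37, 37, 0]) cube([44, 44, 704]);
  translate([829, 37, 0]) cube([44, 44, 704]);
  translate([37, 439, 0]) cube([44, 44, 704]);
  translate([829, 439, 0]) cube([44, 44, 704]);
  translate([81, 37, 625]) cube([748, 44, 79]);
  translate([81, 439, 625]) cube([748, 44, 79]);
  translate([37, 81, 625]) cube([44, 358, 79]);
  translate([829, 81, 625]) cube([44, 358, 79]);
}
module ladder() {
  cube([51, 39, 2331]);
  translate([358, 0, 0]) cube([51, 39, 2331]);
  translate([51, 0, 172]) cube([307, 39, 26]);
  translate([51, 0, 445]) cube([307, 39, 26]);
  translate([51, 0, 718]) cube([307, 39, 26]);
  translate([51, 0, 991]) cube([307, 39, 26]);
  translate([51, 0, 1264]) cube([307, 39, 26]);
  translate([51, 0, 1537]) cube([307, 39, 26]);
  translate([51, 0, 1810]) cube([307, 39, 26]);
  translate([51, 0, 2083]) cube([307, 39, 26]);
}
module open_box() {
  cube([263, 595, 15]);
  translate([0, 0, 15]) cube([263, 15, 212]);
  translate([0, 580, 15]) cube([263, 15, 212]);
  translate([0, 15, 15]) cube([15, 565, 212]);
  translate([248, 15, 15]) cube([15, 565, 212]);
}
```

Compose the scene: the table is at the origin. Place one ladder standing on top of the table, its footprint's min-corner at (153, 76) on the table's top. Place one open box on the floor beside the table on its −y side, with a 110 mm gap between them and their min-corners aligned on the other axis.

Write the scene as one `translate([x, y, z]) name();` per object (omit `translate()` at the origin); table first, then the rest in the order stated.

table();
translate([153, 76, 739]) ladder();
translate([0, -705, 0]) open_box();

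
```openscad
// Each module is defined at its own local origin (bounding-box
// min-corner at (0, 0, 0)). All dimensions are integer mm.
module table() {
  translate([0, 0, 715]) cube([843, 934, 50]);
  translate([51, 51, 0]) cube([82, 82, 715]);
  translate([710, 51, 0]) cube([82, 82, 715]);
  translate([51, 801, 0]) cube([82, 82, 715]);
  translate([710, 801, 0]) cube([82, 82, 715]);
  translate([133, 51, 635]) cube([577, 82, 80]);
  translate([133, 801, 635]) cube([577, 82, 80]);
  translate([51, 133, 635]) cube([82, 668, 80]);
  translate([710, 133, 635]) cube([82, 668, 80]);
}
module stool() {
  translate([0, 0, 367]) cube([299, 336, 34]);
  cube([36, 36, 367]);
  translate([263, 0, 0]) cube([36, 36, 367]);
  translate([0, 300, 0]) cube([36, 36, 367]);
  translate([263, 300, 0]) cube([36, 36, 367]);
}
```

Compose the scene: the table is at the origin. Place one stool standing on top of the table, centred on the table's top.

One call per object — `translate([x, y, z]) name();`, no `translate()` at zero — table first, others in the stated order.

table();
translate([272, 299, 765]) stool();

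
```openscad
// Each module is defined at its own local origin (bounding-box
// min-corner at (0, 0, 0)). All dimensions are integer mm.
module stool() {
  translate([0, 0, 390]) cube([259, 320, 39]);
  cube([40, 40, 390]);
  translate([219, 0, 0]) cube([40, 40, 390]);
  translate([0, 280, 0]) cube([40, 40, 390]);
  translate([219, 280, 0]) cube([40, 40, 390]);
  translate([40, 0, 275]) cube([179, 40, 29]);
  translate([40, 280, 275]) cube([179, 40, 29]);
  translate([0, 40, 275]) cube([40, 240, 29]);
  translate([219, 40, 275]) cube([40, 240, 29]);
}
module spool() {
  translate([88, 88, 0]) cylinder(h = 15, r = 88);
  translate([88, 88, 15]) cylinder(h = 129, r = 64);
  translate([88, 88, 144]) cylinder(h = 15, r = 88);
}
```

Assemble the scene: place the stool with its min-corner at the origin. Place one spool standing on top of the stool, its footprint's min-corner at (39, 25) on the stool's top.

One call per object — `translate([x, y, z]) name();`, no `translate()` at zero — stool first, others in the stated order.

stool();
translate([39, 25, 429]) spool();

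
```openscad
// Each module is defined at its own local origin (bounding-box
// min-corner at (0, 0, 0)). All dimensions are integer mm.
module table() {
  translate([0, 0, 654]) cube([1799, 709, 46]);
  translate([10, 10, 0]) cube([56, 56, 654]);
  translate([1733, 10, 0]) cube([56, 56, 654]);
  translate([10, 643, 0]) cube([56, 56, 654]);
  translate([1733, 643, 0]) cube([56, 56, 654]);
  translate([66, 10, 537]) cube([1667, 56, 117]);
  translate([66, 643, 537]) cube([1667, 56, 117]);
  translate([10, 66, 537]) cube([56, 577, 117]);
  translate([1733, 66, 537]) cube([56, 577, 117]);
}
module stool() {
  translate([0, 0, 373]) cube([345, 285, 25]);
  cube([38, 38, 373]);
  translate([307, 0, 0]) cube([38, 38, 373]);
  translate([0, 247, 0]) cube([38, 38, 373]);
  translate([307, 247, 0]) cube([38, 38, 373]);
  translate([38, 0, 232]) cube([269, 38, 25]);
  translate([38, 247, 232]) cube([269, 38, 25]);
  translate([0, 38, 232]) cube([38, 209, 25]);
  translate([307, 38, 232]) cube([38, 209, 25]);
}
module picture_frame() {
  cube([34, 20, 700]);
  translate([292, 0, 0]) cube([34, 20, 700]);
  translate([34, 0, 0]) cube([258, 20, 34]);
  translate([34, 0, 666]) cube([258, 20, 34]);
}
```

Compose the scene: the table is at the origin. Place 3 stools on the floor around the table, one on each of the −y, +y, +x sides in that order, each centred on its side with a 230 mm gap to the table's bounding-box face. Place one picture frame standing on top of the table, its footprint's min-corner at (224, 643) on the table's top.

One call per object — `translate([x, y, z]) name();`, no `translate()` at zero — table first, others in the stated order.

table();
translate([727, -515, 0]) stool();
translate([727, 939, 0]) stool();
translate([2029, 212, 0]) stool();
translate([224, 643, 700]) picture_frame();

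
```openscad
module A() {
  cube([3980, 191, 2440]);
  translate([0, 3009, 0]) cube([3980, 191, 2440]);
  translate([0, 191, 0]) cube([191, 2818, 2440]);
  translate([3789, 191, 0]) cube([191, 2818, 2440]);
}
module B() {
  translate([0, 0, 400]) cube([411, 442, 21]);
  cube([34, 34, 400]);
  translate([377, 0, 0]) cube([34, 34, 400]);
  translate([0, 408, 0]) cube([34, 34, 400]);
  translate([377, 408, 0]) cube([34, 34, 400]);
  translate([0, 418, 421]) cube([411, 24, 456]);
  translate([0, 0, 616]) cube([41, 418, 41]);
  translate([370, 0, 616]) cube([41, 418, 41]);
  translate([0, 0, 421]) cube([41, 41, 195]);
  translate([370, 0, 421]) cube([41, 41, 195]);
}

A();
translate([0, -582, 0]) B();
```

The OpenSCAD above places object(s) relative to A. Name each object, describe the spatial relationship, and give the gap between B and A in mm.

A is a house frame. B is a chair. The chair is on the floor beside the house frame on its −y side. The gap between the chair and the house frame is 140 mm.

The chair's nearest face is 140 mm from the house frame's −y face.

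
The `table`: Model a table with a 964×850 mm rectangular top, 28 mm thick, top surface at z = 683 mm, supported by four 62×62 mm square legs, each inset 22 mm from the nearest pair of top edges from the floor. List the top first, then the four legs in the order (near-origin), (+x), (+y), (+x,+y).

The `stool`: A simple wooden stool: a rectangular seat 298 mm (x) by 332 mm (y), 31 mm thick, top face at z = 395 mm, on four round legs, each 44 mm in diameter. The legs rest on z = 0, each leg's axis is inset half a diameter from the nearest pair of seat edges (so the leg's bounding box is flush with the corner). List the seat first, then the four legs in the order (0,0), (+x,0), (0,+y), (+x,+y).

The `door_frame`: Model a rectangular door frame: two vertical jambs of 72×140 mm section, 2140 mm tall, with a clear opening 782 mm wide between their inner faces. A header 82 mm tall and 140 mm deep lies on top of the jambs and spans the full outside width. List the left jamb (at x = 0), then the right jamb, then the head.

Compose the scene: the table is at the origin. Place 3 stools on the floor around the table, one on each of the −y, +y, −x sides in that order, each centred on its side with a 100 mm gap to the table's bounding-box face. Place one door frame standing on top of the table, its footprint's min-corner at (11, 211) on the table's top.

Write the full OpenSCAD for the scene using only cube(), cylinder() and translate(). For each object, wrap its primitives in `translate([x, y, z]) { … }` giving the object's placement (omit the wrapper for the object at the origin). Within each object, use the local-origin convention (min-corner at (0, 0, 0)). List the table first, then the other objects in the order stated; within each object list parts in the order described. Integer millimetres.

translate([0, 0, 655]) cube([964, 850, 28]);
translate([22, 22, 0]) cube([62, 62, 655]);
translate([880, 22, 0]) cube([62, 62, 655]);
translate([22, 766, 0]) cube([62, 62, 655]);
translate([880, 766, 0]) cube([62, 62, 655]);
translate([333, -432, 0]) {
  translate([0, 0, 364]) cube([298, 332, 31]);
  translate([22, 22, 0]) cylinder(h = 364, r = 22);
  translate([276, 22, 0]) cylinder(h = 364, r = 22);
  translate([22, 310, 0]) cylinder(h = 364, r = 22);
  translate([276, 310, 0]) cylinder(h = 364, r = 22);
}
translate([333, 950, 0]) {
  translate([0, 0, 364]) cube([298, 332, 31]);
  translate([22, 22, 0]) cylinder(h = 364, r = 22);
  translate([276, 22, 0]) cylinder(h = 364, r = 22);
  translate([22, 310, 0]) cylinder(h = 364, r = 22);
  translate([276, 310, 0]) cylinder(h = 364, r = 22);
}
translate([-398, 259, 0]) {
  translate([0, 0, 364]) cube([298, 332, 31]);
  translate([22, 22, 0]) cylinder(h = 364, r = 22);
  translate([276, 22, 0]) cylinder(h = 364, r = 22);
  translate([22, 310, 0]) cylinder(h = 364, r = 22);
  translate([276, 310, 0]) cylinder(h = 364, r = 22);
}
translate([11, 211, 683]) {
  cube([72, 140, 2140]);
  translate([854, 0, 0]) cube([72, 140, 2140]);
  translate([0, 0, 2140]) cube([926, 140, 82]);
}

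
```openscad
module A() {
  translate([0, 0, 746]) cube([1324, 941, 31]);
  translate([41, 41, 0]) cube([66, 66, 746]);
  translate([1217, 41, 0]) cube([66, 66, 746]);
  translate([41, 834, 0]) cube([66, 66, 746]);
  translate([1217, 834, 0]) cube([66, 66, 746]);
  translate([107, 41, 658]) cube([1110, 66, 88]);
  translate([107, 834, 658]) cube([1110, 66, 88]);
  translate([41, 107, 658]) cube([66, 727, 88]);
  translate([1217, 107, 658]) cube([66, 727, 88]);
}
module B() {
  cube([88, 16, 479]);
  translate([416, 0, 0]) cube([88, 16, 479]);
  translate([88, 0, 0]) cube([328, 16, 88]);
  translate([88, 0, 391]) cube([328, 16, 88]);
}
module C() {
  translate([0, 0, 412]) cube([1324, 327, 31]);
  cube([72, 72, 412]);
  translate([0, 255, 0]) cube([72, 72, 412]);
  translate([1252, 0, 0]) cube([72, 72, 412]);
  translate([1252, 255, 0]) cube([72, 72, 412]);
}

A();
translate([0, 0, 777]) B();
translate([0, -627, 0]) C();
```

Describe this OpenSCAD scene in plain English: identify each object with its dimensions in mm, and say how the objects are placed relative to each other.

A is a rectangular dining table. The top is 1324×941×31 mm with its upper surface at z = 777 mm. It stands on four 66×66 mm square legs, each inset 41 mm from the nearest pair of top edges, running from the floor to the underside of the top. Four apron rails, 66 mm thick and 88 mm tall, run between adjacent legs with their top edges flush with the underside of the top and their outer faces flush with the legs' outer faces.

B is a picture frame with a 328×303 mm rectangular opening (x by z) and a uniform 88 mm border on every side. Frame depth is 16 mm along y. It is built from two vertical stiles running the full outside height and two horizontal rails spanning the gap between the stiles.

C is a bench: a 1324×327 mm seat slab, 31 mm thick, top at z = 443 mm, on four 72×72 mm square legs flush with the seat corners and standing on z = 0.

The picture frame is on top of the table. The bench is on the floor beside the table on its −y side.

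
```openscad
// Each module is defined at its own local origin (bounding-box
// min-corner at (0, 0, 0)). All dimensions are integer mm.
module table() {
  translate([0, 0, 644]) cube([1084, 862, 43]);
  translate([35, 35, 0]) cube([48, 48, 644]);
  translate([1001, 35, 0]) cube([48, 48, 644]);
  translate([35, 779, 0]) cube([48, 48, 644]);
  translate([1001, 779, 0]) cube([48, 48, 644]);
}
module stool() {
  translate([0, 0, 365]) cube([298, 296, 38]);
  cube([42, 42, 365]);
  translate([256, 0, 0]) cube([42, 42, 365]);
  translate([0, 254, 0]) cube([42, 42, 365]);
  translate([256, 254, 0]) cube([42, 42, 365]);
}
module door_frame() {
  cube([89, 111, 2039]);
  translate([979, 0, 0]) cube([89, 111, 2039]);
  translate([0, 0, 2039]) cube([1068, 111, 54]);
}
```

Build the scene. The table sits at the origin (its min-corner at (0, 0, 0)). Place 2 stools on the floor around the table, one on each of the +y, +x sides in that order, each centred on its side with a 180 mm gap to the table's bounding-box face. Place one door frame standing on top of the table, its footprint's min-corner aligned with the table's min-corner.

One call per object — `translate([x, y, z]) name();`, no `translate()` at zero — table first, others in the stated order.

table();
translate([393, 1042, 0]) stool();
translate([1264, 283, 0]) stool();
translate([0, 0, 687]) door_frame();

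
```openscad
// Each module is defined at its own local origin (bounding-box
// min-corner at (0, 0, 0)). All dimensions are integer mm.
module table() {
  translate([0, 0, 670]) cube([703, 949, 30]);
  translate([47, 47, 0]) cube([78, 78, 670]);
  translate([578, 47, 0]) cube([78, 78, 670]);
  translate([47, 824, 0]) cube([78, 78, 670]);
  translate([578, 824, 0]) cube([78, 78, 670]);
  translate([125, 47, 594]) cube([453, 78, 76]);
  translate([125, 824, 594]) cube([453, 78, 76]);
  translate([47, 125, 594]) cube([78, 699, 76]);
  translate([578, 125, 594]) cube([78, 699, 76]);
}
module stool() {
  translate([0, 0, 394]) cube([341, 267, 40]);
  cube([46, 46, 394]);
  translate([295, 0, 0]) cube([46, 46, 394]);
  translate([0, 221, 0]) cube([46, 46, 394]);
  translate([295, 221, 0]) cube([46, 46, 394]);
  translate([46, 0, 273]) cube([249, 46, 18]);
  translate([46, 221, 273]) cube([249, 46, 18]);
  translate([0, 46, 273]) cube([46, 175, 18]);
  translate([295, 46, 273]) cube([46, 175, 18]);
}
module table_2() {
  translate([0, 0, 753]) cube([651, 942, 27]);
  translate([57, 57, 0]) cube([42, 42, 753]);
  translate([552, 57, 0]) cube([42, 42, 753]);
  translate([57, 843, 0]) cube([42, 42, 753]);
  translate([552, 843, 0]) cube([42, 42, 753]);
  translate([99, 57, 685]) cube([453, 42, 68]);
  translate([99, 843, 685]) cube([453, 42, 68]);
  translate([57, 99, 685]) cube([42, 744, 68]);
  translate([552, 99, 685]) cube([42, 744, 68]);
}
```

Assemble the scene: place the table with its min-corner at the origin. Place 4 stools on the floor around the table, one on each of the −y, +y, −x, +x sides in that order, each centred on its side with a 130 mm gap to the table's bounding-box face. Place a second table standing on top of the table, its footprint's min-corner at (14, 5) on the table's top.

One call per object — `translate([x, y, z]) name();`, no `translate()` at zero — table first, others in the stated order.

table();
translate([181, -397, 0]) stool();
translate([181, 1079, 0]) stool();
translate([-471, 341, 0]) stool();
translate([833, 341, 0]) stool();
translate([14, 5, 700]) table_2();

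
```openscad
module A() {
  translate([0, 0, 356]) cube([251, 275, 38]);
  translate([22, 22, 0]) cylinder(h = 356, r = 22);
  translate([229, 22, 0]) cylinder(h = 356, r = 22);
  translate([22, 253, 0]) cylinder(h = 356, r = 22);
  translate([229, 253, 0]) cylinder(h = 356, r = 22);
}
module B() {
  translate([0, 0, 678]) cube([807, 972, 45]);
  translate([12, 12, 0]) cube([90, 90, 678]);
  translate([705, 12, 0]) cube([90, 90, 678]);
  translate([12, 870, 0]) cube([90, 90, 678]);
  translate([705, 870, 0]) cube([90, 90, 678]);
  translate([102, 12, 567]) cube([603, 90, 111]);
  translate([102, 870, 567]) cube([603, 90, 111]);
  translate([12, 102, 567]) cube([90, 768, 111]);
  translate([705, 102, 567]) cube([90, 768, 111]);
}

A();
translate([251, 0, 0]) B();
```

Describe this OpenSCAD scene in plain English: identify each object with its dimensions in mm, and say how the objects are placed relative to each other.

A is a four-legged stool. The seat is 251×275 mm, 38 mm thick, top at z = 394 mm. It stands on four round legs, each 44 mm in diameter, from z = 0 to the seat underside, each leg's axis is inset half a diameter from the nearest pair of seat edges (so the leg's bounding box is flush with the corner).

B is a table with a 807×972 mm rectangular top, 45 mm thick, top surface at z = 723 mm, supported by four 90×90 mm square legs, each inset 12 mm from the nearest pair of top edges, running from the floor. Four apron rails, 90 mm thick and 111 mm tall, run between adjacent legs with their top edges flush with the underside of the top and their outer faces flush with the legs' outer faces.

The table is against the stool's +x side, with their −y faces flush.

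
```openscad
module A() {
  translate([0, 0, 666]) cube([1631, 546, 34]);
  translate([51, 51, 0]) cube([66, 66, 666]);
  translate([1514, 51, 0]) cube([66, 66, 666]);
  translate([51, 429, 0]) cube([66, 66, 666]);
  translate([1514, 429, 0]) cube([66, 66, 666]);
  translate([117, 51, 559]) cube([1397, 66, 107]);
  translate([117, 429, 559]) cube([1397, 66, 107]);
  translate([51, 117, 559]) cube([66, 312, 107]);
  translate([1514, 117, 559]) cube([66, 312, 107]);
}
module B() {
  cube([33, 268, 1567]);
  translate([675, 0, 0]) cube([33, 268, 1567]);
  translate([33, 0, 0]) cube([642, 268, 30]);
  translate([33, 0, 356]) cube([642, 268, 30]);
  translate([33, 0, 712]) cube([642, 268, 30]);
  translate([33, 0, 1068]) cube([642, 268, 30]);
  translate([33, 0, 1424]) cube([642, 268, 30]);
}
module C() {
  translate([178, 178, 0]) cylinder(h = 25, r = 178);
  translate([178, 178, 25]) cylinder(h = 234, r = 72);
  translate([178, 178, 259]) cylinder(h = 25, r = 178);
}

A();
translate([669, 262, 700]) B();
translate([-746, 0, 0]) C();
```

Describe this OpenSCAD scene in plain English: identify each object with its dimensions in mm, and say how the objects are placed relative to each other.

A is a table: top 1631 mm (x) × 546 mm (y), 34 mm thick, upper face at z = 700 mm, on four 66×66 mm square legs, each inset 51 mm from the nearest pair of top edges, running from z = 0 to the bottom of the top. Four apron rails, 66 mm thick and 107 mm tall, run between adjacent legs with their top edges flush with the underside of the top and their outer faces flush with the legs' outer faces.

B is an open bookshelf. Two side panels, each 33 mm thick, 268 mm deep and 1567 mm tall, stand 708 mm apart (outside-to-outside). Between them sit 5 shelves, each 30 mm thick and 268 mm deep, spanning the full gap between the sides. The bottom shelf rests on the floor (its underside at z = 0) and the clear gap between one shelf's top and the next shelf's underside is 326 mm.

C is a spool: two coaxial disc flanges of radius 178 mm and thickness 25 mm, joined by a core cylinder of radius 72 mm and height 234 mm. The lower flange rests on z = 0 and the three cylinders share a vertical axis.

The bookshelf is on top of the table. The spool is on the floor beside the table on its −x side.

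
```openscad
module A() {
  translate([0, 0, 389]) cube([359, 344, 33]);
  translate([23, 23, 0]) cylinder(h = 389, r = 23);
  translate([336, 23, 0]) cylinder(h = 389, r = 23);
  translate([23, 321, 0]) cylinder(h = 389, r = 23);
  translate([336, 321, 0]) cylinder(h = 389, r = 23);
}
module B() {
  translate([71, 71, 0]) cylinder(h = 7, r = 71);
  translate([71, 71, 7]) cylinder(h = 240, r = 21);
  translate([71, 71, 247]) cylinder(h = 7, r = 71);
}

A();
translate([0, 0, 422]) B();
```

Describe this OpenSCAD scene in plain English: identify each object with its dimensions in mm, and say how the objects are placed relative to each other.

A is a four-legged stool. The seat is a 359×344×33 mm slab whose top surface is at z = 422 mm; four round legs, each 46 mm in diameter, run from the floor (z = 0) to the underside of the seat, each leg's axis is inset half a diameter from the nearest pair of seat edges (so the leg's bounding box is flush with the corner).

B is a spool: two coaxial disc flanges of radius 71 mm and thickness 7 mm, joined by a core cylinder of radius 21 mm and height 240 mm. The lower flange rests on z = 0 and the three cylinders share a vertical axis.

The spool is on top of the stool.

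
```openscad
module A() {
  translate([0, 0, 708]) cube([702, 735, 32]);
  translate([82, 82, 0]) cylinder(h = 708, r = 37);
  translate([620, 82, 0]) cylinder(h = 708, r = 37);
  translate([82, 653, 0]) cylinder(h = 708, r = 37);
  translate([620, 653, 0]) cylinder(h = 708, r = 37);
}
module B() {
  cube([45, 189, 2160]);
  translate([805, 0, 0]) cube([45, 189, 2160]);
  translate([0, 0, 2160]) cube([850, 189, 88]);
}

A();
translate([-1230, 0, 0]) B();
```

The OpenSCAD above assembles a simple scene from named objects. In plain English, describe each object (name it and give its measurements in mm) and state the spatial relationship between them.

A is a table: top 702 mm (x) × 735 mm (y), 32 mm thick, upper face at z = 740 mm, on four round legs of 74 mm diameter, each leg's bounding box inset 45 mm from the nearest pair of top edges, running from z = 0 to the bottom of the top.

B is a door frame. The clear opening is 760 mm wide and 2160 mm high. Two 45 mm wide jambs, 189 mm deep, stand either side of the opening from the floor to the top of the opening. A 88 mm thick head sits across the top of both jambs, spanning the full outside width of the frame.

The door frame is on the floor beside the table on its −x side.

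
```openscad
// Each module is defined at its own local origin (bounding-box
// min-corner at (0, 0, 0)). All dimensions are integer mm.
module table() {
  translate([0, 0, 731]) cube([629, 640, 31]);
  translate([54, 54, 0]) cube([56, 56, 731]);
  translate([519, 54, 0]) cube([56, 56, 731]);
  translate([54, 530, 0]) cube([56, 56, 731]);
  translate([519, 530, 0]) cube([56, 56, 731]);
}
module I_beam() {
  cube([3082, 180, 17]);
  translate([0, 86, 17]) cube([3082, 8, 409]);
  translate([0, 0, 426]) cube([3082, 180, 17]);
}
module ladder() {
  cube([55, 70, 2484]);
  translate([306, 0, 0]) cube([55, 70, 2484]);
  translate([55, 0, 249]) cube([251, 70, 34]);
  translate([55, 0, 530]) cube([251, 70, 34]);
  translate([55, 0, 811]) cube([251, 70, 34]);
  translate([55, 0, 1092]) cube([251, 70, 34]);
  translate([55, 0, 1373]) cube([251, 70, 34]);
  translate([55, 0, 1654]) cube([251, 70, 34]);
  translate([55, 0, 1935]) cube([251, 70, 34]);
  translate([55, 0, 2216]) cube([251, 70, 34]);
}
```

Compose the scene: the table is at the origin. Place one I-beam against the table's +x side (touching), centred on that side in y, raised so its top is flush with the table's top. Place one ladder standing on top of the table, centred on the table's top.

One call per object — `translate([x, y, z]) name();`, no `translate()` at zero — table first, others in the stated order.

table();
translate([629, 230, 319]) I_beam();
translate([134, 285, 762]) ladder();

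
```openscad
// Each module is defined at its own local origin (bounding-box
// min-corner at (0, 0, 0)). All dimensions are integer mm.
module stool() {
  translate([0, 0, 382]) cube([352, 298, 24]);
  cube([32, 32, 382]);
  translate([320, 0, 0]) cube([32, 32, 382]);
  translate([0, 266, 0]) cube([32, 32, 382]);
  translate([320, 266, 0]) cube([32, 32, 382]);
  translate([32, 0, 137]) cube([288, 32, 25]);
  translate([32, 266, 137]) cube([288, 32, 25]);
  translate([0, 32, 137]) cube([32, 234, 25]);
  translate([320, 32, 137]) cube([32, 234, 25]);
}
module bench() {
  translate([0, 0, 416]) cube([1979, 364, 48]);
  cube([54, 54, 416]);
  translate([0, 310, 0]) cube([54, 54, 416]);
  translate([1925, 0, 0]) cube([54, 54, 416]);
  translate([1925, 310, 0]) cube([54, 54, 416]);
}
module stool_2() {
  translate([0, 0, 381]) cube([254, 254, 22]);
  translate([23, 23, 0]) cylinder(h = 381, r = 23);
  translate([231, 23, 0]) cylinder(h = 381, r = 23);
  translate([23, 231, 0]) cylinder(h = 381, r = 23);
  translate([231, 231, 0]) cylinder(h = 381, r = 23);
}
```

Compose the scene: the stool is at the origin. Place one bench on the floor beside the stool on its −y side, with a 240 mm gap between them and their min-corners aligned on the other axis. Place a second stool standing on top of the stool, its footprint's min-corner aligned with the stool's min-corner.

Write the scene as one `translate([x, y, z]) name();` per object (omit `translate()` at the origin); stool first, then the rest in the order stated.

stool();
translate([0, -604, 0]) bench();
translate([0, 0, 406]) stool_2();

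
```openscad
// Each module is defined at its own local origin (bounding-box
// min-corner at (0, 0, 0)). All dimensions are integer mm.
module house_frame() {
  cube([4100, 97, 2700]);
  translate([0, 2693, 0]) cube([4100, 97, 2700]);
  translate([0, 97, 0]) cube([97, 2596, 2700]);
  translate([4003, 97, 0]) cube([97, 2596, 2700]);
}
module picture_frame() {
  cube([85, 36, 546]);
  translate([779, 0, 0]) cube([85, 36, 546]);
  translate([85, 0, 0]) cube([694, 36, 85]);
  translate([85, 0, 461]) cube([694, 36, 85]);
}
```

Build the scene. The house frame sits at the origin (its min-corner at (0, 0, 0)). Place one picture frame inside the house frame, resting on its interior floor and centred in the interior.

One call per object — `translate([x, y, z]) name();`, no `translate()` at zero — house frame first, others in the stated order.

house_frame();
translate([1618, 1377, 0]) picture_frame();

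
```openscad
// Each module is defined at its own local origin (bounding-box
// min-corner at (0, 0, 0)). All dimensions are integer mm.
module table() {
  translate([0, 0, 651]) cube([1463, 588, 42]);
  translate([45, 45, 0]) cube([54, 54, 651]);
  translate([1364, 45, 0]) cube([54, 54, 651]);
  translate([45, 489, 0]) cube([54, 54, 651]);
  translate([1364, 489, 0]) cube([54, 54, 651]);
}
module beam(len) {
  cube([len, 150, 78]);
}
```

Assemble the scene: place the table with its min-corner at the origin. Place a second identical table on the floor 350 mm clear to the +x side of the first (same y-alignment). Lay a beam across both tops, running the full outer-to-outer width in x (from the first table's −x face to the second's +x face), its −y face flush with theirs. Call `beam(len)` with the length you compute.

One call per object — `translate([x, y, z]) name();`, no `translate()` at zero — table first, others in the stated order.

table();
translate([1813, 0, 0]) table();
translate([0, 0, 693]) beam(3276);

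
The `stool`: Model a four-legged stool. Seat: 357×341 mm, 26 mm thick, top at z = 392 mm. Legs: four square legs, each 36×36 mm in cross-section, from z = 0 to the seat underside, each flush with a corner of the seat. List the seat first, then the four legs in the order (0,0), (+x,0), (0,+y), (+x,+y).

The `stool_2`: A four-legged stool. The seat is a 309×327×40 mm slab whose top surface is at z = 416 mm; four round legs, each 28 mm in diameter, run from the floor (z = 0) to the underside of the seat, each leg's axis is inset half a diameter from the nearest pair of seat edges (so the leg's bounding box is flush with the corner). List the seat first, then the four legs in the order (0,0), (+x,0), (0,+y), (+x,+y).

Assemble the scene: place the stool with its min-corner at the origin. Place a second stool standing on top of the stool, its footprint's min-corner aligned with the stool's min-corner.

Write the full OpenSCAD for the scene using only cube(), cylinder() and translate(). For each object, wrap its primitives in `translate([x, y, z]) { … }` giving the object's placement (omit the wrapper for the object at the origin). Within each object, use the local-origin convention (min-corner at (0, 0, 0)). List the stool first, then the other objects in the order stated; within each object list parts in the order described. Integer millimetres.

translate([0, 0, 366]) cube([357, 341, 26]);
cube([36, 36, 366]);
translate([321, 0, 0]) cube([36, 36, 366]);
translate([0, 305, 0]) cube([36, 36, 366]);
translate([321, 305, 0]) cube([36, 36, 366]);
translate([0, 0, 392]) {
  translate([0, 0, 376]) cube([309, 327, 40]);
  translate([14, 14, 0]) cylinder(h = 376, r = 14);
  translate([295, 14, 0]) cylinder(h = 376, r = 14);
  translate([14, 313, 0]) cylinder(h = 376, r = 14);
  translate([295, 313, 0]) cylinder(h = 376, r = 14);
}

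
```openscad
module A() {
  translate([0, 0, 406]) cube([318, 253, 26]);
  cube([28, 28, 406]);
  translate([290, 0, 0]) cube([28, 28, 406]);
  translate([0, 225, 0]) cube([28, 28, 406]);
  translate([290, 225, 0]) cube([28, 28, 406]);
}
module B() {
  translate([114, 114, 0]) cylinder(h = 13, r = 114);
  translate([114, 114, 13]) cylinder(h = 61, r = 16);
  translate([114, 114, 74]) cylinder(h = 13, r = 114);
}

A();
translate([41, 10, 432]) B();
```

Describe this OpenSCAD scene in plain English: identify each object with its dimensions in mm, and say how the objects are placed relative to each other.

A is a four-legged stool. The seat is 318×253 mm, 26 mm thick, top at z = 432 mm. It stands on four square legs, each 28×28 mm in cross-section, from z = 0 to the seat underside, each flush with a corner of the seat.

B is a spool: two coaxial disc flanges of radius 114 mm and thickness 13 mm, joined by a core cylinder of radius 16 mm and height 61 mm. The lower flange rests on z = 0 and the three cylinders share a vertical axis.

The spool is on top of the stool.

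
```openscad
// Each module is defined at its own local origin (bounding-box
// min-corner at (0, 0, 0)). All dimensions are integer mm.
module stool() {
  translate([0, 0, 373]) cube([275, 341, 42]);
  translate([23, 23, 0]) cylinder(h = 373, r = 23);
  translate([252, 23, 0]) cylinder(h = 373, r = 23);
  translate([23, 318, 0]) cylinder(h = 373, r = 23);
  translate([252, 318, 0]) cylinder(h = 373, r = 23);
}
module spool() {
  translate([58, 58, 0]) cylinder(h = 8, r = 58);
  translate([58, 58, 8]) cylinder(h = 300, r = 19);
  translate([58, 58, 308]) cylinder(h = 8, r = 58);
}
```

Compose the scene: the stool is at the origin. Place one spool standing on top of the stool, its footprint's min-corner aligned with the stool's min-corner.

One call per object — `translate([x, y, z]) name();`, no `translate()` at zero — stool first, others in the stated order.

stool();
translate([0, 0, 415]) spool();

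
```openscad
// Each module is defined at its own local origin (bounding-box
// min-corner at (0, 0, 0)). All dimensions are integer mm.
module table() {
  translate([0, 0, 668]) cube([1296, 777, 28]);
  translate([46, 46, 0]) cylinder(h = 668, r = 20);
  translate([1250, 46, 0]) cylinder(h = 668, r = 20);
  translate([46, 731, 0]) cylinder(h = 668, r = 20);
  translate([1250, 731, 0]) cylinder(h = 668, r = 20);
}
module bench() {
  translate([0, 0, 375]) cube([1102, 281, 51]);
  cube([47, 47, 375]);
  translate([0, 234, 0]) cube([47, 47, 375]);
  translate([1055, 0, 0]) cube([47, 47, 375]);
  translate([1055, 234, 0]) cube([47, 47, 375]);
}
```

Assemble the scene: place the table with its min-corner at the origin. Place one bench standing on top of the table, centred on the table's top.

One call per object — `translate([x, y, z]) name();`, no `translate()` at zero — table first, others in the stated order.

table();
translate([97, 248, 696]) bench();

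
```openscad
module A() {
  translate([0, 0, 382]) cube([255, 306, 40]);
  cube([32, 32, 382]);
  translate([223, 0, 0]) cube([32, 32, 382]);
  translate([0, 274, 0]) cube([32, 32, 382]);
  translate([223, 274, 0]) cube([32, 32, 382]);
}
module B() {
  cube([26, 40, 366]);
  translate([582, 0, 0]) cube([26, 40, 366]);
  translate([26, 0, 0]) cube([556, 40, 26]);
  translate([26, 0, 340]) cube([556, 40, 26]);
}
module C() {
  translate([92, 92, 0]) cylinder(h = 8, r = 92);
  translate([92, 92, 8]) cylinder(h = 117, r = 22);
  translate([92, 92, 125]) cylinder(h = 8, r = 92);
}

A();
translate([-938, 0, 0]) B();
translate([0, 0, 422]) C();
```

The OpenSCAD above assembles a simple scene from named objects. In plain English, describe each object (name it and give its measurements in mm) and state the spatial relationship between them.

A is a four-legged stool. The seat is 255×306 mm, 40 mm thick, top at z = 422 mm. It stands on four square legs, each 32×32 mm in cross-section, from z = 0 to the seat underside, each flush with a corner of the seat.

B is a rectangular picture frame lying in the x–z plane (depth along y). The opening is 556 mm wide (x) by 314 mm tall (z), surrounded by a border 26 mm wide on all four sides. The frame is 40 mm deep and is made of two full-height vertical stiles with two horizontal rails fitted between them.

C is a spool: two coaxial disc flanges of radius 92 mm and thickness 8 mm, joined by a core cylinder of radius 22 mm and height 117 mm. The lower flange rests on z = 0 and the three cylinders share a vertical axis.

The picture frame is on the floor beside the stool on its −x side. The spool is on top of the stool.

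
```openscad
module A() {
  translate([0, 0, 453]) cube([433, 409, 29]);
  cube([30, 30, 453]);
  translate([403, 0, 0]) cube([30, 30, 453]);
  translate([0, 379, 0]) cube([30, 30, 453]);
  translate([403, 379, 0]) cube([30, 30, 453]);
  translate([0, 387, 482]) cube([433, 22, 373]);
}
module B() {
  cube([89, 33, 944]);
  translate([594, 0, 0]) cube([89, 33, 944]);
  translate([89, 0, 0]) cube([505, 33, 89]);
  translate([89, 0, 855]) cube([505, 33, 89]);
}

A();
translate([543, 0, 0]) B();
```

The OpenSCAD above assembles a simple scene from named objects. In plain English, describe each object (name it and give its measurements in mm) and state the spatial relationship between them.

A is a chair. The seat is a 433×409×29 mm slab with its top at z = 482 mm, on four 30×30 mm corner legs (flush with the seat edges, standing on z = 0). A flat backrest 22 mm thick, 373 mm tall, spans the full seat width and rises from the seat top along its +y edge, rear face flush with the rear of the seat.

B is a picture frame with a 505×766 mm rectangular opening (x by z) and a uniform 89 mm border on every side. Frame depth is 33 mm along y. It is built from two vertical stiles running the full outside height and two horizontal rails spanning the gap between the stiles.

The picture frame is on the floor beside the chair on its +x side.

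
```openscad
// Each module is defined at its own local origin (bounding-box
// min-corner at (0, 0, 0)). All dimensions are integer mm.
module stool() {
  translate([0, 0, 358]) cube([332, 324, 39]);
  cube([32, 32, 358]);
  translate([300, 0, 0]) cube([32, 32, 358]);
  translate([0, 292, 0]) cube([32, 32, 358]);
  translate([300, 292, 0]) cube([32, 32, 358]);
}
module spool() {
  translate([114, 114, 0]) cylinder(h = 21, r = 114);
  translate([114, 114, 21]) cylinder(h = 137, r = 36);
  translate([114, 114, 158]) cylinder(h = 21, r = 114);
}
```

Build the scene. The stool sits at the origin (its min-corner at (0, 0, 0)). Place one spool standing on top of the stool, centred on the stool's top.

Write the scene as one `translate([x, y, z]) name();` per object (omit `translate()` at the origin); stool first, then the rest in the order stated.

stool();
translate([52, 48, 397]) spool();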